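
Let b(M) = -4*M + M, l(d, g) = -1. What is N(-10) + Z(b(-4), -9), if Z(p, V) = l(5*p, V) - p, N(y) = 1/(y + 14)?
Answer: -51/4 ≈ -12.750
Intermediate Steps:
b(M) = -3*M
N(y) = 1/(14 + y)
Z(p, V) = -1 - p
N(-10) + Z(b(-4), -9) = 1/(14 - 10) + (-1 - (-3)*(-4)) = 1/4 + (-1 - 1*12) = 1/4 + (-1 - 12) = 1/4 - 13 = -51/4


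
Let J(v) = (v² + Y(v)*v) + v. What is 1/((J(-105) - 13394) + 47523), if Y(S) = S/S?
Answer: 1/44944 ≈ 2.2250e-5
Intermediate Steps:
Y(S) = 1
J(v) = v² + 2*v (J(v) = (v² + 1*v) + v = (v² + v) + v = (v + v²) + v = v² + 2*v)
1/((J(-105) - 13394) + 47523) = 1/((-105*(2 - 105) - 13394) + 47523) = 1/((-105*(-103) - 13394) + 47523) = 1/((10815 - 13394) + 47523) = 1/(-2579 + 47523) = 1/44944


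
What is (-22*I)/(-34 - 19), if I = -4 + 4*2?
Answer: 88/53 ≈ 1.6604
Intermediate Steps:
I = 4 (I = -4 + 8 = 4)
(-22*I)/(-34 - 19) = (-22*4)/(-34 - 19) = -88/(-53) = -88*(-1/53) = 88/53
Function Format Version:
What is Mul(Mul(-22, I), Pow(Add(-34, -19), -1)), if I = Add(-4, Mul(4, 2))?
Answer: Rational(88, 53) ≈ 1.6604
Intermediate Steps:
I = 4 (I = Add(-4, 8) = 4)
Mul(Mul(-22, I), Pow(Add(-34, -19), -1)) = Mul(Mul(-22, 4), Pow(Add(-34, -19), -1)) = Mul(-88, Pow(-53, -1)) = Mul(-88, Rational(-1, 53)) = Rational(88, 53)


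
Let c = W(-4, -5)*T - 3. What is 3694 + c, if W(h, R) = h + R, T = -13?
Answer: 3808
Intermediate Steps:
W(h, R) = R + h
c = 114 (c = (-5 - 4)*(-13) - 3 = -9*(-13) - 3 = 117 - 3 = 114)
3694 + c = 3694 + 114 = 3808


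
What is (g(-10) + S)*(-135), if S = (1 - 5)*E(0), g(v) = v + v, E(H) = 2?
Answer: 3780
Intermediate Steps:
g(v) = 2*v
S = -8 (S = (1 - 5)*2 = -4*2 = -8)
(g(-10) + S)*(-135) = (2*(-10) - 8)*(-135) = (-20 - 8)*(-135) = -28*(-135) = 3780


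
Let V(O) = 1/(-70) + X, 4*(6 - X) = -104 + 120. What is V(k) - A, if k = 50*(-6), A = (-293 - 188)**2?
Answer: -16195131/70 ≈ -2.3136e+5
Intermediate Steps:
A = 231361 (A = (-481)**2 = 231361)
X = 2 (X = 6 - (-104 + 120)/4 = 6 - 1/4*16 = 6 - 4 = 2)
k = -300
V(O) = 139/70 (V(O) = 1/(-70) + 2 = -1/70 + 2 = 139/70)
V(k) - A = 139/70 - 1*231361 = 139/70 - 231361 = -16195131/70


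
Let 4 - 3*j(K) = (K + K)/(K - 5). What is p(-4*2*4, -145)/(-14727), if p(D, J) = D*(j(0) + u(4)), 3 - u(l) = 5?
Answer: -64/44181 ≈ -0.0014486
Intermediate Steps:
j(K) = 4/3 - 2*K/(3*(-5 + K)) (j(K) = 4/3 - (K + K)/(3*(K - 5)) = 4/3 - 2*K/(3*(-5 + K)))
u(l) = -2 (u(l) = 3 - 1*5 = 3 - 5 = -2)
p(D, J) = -2*D/3 (p(D, J) = D*(2*(-10 + 0)/(3*(-5 + 0)) - 2) = D*((2/3)*(-10)/(-5) - 2) = D*((2/3)*(-1/5)*(-10) - 2) = D*(4/3 - 2) = D*(-2/3) = -2*D/3)
p(-4*2*4, -145)/(-14727) = -2*(-4*2)*4/3/(-14727) = -(-16)*4/3*(-1/14727) = -2/3*(-32)*(-1/14727) = (64/3)*(-1/14727) = -64/44181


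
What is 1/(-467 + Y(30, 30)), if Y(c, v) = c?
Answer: -1/437 ≈ -0.0022883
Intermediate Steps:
1/(-467 + Y(30, 30)) = 1/(-467 + 30) = 1/(-437) = -1/437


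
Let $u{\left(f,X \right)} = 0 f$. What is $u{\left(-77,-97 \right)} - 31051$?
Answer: $-31051$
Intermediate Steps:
$u{\left(f,X \right)} = 0$
$u{\left(-77,-97 \right)} - 31051 = 0 - 31051 = -31051$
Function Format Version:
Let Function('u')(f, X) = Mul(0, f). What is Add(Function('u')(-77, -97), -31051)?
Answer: -31051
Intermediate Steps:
Function('u')(f, X) = 0
Add(Function('u')(-77, -97), -31051) = Add(0, -31051) = -31051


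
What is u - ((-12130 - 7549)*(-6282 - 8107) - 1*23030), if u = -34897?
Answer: -283172998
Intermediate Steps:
u - ((-12130 - 7549)*(-6282 - 8107) - 1*23030) = -34897 - ((-12130 - 7549)*(-6282 - 8107) - 1*23030) = -34897 - (-19679*(-14389) - 23030) = -34897 - (283161131 - 23030) = -34897 - 1*283138101 = -34897 - 283138101 = -283172998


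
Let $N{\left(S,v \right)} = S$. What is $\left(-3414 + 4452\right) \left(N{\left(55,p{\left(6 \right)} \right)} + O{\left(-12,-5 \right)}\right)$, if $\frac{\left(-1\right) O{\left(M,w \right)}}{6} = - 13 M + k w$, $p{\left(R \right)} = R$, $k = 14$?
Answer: $-478518$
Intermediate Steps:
$O{\left(M,w \right)} = - 84 w + 78 M$ ($O{\left(M,w \right)} = - 6 \left(- 13 M + 14 w\right) = - 84 w + 78 M$)
$\left(-3414 + 4452\right) \left(N{\left(55,p{\left(6 \right)} \right)} + O{\left(-12,-5 \right)}\right) = \left(-3414 + 4452\right) \left(55 + \left(\left(-84\right) \left(-5\right) + 78 \left(-12\right)\right)\right) = 1038 \left(55 + \left(420 - 936\right)\right) = 1038 \left(55 - 516\right) = 1038 \left(-461\right) = -478518$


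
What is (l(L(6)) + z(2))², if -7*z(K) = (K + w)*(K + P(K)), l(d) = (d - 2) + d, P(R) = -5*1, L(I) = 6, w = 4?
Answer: 7744/49 ≈ 158.04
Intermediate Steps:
P(R) = -5
l(d) = -2 + 2*d (l(d) = (-2 + d) + d = -2 + 2*d)
z(K) = -(-5 + K)*(4 + K)/7 (z(K) = -(K + 4)*(K - 5)/7 = -(4 + K)*(-5 + K)/7 = -(-5 + K)*(4 + K)/7)
(l(L(6)) + z(2))² = ((-2 + 2*6) + (20/7 - ⅐*2² + (⅐)*2))² = ((-2 + 12) + (20/7 - ⅐*4 + 2/7))² = (10 + (20/7 - 4/7 + 2/7))² = (10 + 18/7)² = (88/7)² = 7744/49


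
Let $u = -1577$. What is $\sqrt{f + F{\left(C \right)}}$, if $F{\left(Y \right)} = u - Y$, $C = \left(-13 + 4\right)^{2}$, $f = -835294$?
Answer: $2 i \sqrt{209238} \approx 914.85 i$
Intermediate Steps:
$C = 81$ ($C = \left(-9\right)^{2} = 81$)
$F{\left(Y \right)} = -1577 - Y$
$\sqrt{f + F{\left(C \right)}} = \sqrt{-835294 - 1658} = \sqrt{-836952} = 2 i \sqrt{209238}$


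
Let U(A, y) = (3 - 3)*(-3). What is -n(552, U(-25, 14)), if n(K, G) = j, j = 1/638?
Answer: -1/638 ≈ -0.0015674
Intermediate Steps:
j = 1/638 ≈ 0.0015674
U(A, y) = 0 (U(A, y) = 0*(-3) = 0)
n(K, G) = 1/638
-n(552, U(-25, 14)) = -1*1/638 = -1/638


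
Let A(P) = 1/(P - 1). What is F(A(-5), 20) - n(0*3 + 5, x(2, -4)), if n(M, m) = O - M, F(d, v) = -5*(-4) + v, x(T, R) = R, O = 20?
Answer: 25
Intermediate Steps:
A(P) = 1/(-1 + P)
F(d, v) = 20 + v
n(M, m) = 20 - M
F(A(-5), 20) - n(0*3 + 5, x(2, -4)) = (20 + 20) - (20 - (0*3 + 5)) = 40 - (20 - (0 + 5)) = 40 - (20 - 1*5) = 40 - (20 - 5) = 40 - 1*15 = 40 - 15 = 25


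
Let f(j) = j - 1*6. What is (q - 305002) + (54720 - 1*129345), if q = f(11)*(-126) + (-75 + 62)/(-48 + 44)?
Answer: -1521015/4 ≈ -3.8025e+5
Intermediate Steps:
f(j) = -6 + j (f(j) = j - 6 = -6 + j)
q = -2507/4 (q = (-6 + 11)*(-126) + (-75 + 62)/(-48 + 44) = 5*(-126) - 13/(-4) = -630 - 13*(-¼) = -630 + 13/4 = -2507/4 ≈ -626.75)
(q - 305002) + (54720 - 1*129345) = (-2507/4 - 305002) + (54720 - 1*129345) = -1222515/4 + (54720 - 129345) = -1222515/4 - 74625 = -1521015/4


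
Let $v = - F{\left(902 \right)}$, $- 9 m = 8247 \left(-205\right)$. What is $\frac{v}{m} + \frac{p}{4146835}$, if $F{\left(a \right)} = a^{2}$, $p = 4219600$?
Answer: $- \frac{490573972}{148047395} \approx -3.3136$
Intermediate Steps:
$m = \frac{563545}{3}$ ($m = - \frac{8247 \left(-205\right)}{9} = \left(- \frac{1}{9}\right) \left(-1690635\right) = \frac{563545}{3} \approx 1.8785 \cdot 10^{5}$)
$v = -813604$ ($v = - 902^{2} = \left(-1\right) 813604 = -813604$)
$\frac{v}{m} + \frac{p}{4146835} = - \frac{813604}{\frac{563545}{3}} + \frac{4219600}{4146835} = \left(-813604\right) \frac{3}{563545} + 4219600 \cdot \frac{1}{4146835} = - \frac{59532}{13745} + \frac{10960}{10771} = - \frac{490573972}{148047395}$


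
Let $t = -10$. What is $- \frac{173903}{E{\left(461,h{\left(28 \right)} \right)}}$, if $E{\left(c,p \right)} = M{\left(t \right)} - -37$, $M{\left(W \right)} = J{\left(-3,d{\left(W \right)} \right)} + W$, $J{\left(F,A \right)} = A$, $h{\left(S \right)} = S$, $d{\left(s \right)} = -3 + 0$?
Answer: $- \frac{173903}{24} \approx -7246.0$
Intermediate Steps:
$d{\left(s \right)} = -3$
$M{\left(W \right)} = -3 + W$
$E{\left(c,p \right)} = 24$ ($E{\left(c,p \right)} = \left(-3 - 10\right) - -37 = -13 + 37 = 24$)
$- \frac{173903}{E{\left(461,h{\left(28 \right)} \right)}} = - \frac{173903}{24}$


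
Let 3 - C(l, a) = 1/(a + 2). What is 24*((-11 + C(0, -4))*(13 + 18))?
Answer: -5580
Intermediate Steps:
C(l, a) = 3 - 1/(2 + a) (C(l, a) = 3 - 1/(a + 2) = 3 - 1/(2 + a))
24*((-11 + C(0, -4))*(13 + 18)) = 24*((-11 + (5 + 3*(-4))/(2 - 4))*(13 + 18)) = 24*((-11 + (5 - 12)/(-2))*31) = 24*((-11 - ½*(-7))*31) = 24*((-11 + 7/2)*31) = 24*(-15/2*31) = 24*(-465/2) = -5580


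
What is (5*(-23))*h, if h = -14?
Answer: 1610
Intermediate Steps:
(5*(-23))*h = (5*(-23))*(-14) = -115*(-14) = 1610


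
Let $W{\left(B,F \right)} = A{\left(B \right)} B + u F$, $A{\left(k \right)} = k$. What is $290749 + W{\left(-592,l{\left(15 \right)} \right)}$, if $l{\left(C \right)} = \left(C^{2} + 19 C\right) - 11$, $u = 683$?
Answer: $982030$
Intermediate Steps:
$l{\left(C \right)} = -11 + C^{2} + 19 C$
$W{\left(B,F \right)} = B^{2} + 683 F$ ($W{\left(B,F \right)} = B B + 683 F = B^{2} + 683 F$)
$290749 + W{\left(-592,l{\left(15 \right)} \right)} = 290749 + \left(\left(-592\right)^{2} + 683 \left(-11 + 15^{2} + 19 \cdot 15\right)\right) = 290749 + \left(350464 + 683 \left(-11 + 225 + 285\right)\right) = 290749 + \left(350464 + 683 \cdot 499\right) = 290749 + \left(350464 + 340817\right) = 290749 + 691281 = 982030$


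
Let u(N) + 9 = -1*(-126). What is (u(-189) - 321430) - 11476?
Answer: -332789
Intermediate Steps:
u(N) = 117 (u(N) = -9 - 1*(-126) = -9 + 126 = 117)
(u(-189) - 321430) - 11476 = (117 - 321430) - 11476 = -321313 - 11476 = -332789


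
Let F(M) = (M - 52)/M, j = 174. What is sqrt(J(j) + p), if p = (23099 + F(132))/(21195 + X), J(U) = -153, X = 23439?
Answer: I*sqrt(36756732341582)/490974 ≈ 12.348*I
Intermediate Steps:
F(M) = (-52 + M)/M
p = 762287/1472922 (p = (23099 + (-52 + 132)/132)/(21195 + 23439) = (23099 + (1/132)*80)/44634 = (23099 + 20/33)*(1/44634) = (762287/33)*(1/44634) = 762287/1472922 ≈ 0.51753)
sqrt(J(j) + p) = sqrt(-153 + 762287/1472922) = sqrt(-224594779/1472922) = I*sqrt(36756732341582)/490974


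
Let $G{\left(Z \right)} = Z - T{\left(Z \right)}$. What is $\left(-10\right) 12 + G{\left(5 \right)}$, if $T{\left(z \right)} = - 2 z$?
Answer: $-105$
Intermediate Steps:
$G{\left(Z \right)} = 3 Z$ ($G{\left(Z \right)} = Z - - 2 Z = Z + 2 Z = 3 Z$)
$\left(-10\right) 12 + G{\left(5 \right)} = \left(-10\right) 12 + 3 \cdot 5 = -120 + 15 = -105$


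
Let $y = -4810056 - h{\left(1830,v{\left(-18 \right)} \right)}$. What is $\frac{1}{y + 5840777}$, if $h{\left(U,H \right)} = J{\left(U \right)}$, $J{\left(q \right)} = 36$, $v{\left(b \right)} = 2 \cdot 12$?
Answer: $\frac{1}{1030685} \approx 9.7023 \cdot 10^{-7}$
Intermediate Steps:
$v{\left(b \right)} = 24$
$h{\left(U,H \right)} = 36$
$y = -4810092$ ($y = -4810056 - 36 = -4810092$)
$\frac{1}{y + 5840777} = \frac{1}{-4810092 + 5840777} = \frac{1}{1030685}$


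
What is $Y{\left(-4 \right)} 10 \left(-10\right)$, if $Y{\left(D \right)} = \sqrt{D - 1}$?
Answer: $- 100 i \sqrt{5} \approx - 223.61 i$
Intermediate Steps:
$Y{\left(D \right)} = \sqrt{-1 + D}$
$Y{\left(-4 \right)} 10 \left(-10\right) = \sqrt{-1 - 4} \cdot 10 \left(-10\right) = \sqrt{-5} \cdot 10 \left(-10\right) = i \sqrt{5} \cdot 10 \left(-10\right) = 10 i \sqrt{5} \left(-10\right) = - 100 i \sqrt{5}$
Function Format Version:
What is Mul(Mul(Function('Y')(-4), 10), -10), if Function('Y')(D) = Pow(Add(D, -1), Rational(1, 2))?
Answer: Mul(-100, I, Pow(5, Rational(1, 2))) ≈ Mul(-223.61, I)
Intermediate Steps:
Function('Y')(D) = Pow(Add(-1, D), Rational(1, 2))
Mul(Mul(Function('Y')(-4), 10), -10) = Mul(Mul(Pow(Add(-1, -4), Rational(1, 2)), 10), -10) = Mul(Mul(Pow(-5, Rational(1, 2)), 10), -10) = Mul(Mul(Mul(I, Pow(5, Rational(1, 2))), 10), -10) = Mul(Mul(10, I, Pow(5, Rational(1, 2))), -10) = Mul(-100, I, Pow(5, Rational(1, 2)))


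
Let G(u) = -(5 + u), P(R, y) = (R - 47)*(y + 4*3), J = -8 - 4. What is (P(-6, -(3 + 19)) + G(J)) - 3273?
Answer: -2736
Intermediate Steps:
J = -12
P(R, y) = (-47 + R)*(12 + y) (P(R, y) = (-47 + R)*(y + 12) = (-47 + R)*(12 + y))
G(u) = -5 - u
(P(-6, -(3 + 19)) + G(J)) - 3273 = ((-564 - (-47)*(3 + 19) + 12*(-6) - (-6)*(3 + 19)) + (-5 - 1*(-12))) - 3273 = ((-564 - (-47)*22 - 72 - (-6)*22) + (-5 + 12)) - 3273 = ((-564 - 47*(-22) - 72 - 6*(-22)) + 7) - 3273 = ((-564 + 1034 - 72 + 132) + 7) - 3273 = (530 + 7) - 3273 = 537 - 3273 = -2736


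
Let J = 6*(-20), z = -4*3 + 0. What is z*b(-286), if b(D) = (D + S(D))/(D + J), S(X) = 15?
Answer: -1626/203 ≈ -8.0099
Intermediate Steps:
z = -12 (z = -12 + 0 = -12)
J = -120
b(D) = (15 + D)/(-120 + D) (b(D) = (D + 15)/(D - 120) = (15 + D)/(-120 + D))
z*b(-286) = -12*(15 - 286)/(-120 - 286) = -12*(-271)/(-406) = -(-6)*(-271)/203 = -12*271/406 = -1626/203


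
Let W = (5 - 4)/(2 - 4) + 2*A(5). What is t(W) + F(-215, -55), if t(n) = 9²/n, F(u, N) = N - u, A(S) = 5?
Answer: 3202/19 ≈ 168.53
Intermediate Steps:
W = 19/2 (W = (5 - 4)/(2 - 4) + 2*5 = 1/(-2) + 10 = 1*(-½) + 10 = -½ + 10 = 19/2 ≈ 9.5000)
t(n) = 81/n
t(W) + F(-215, -55) = 81/(19/2) + (-55 - 1*(-215)) = 81*(2/19) + (-55 + 215) = 162/19 + 160 = 3202/19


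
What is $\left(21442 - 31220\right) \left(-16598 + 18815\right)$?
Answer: $-21677826$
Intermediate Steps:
$\left(21442 - 31220\right) \left(-16598 + 18815\right) = \left(-9778\right) 2217 = -21677826$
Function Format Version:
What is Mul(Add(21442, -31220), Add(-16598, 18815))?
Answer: -21677826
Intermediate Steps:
Mul(Add(21442, -31220), Add(-16598, 18815)) = Mul(-9778, 2217) = -21677826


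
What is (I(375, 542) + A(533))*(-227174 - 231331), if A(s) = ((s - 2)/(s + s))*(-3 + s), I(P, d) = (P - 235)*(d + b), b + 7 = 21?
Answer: -19087304094675/533 ≈ -3.5811e+10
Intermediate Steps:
b = 14 (b = -7 + 21 = 14)
I(P, d) = (-235 + P)*(14 + d) (I(P, d) = (P - 235)*(d + 14) = (-235 + P)*(14 + d))
A(s) = (-3 + s)*(-2 + s)/(2*s) (A(s) = ((-2 + s)/((2*s)))*(-3 + s) = ((-2 + s)*(1/(2*s)))*(-3 + s) = ((-2 + s)/(2*s))*(-3 + s) = (-3 + s)*(-2 + s)/(2*s))
(I(375, 542) + A(533))*(-227174 - 231331) = ((-3290 - 235*542 + 14*375 + 375*542) + (½)*(6 + 533*(-5 + 533))/533)*(-227174 - 231331) = ((-3290 - 127370 + 5250 + 203250) + (½)*(1/533)*(6 + 533*528))*(-458505) = (77840 + (½)*(1/533)*(6 + 281424))*(-458505) = (77840 + (½)*(1/533)*281430)*(-458505) = (77840 + 140715/533)*(-458505) = (41629435/533)*(-458505) = -19087304094675/533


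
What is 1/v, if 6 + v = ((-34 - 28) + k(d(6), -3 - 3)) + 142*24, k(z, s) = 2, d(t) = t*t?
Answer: 1/3342 ≈ 0.00029922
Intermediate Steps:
d(t) = t²
v = 3342 (v = -6 + (((-34 - 28) + 2) + 142*24) = -6 + ((-62 + 2) + 3408) = -6 + (-60 + 3408) = -6 + 3348 = 3342)
1/v = 1/3342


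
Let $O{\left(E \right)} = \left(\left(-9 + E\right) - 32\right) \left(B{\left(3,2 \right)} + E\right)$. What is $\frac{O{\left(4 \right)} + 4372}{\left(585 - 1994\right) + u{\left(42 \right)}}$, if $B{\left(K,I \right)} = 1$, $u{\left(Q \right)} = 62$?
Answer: $- \frac{4187}{1347} \approx -3.1084$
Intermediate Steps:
$O{\left(E \right)} = \left(1 + E\right) \left(-41 + E\right)$ ($O{\left(E \right)} = \left(\left(-9 + E\right) - 32\right) \left(1 + E\right) = \left(-41 + E\right) \left(1 + E\right) = \left(1 + E\right) \left(-41 + E\right)$)
$\frac{O{\left(4 \right)} + 4372}{\left(585 - 1994\right) + u{\left(42 \right)}} = \frac{\left(-41 + 4^{2} - 160\right) + 4372}{\left(585 - 1994\right) + 62} = \frac{\left(-41 + 16 - 160\right) + 4372}{-1409 + 62} = \frac{-185 + 4372}{-1347} = 4187 \left(- \frac{1}{1347}\right) = - \frac{4187}{1347}$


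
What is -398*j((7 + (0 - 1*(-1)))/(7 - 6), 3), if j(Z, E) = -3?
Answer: 1194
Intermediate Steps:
-398*j((7 + (0 - 1*(-1)))/(7 - 6), 3) = -398*(-3) = 1194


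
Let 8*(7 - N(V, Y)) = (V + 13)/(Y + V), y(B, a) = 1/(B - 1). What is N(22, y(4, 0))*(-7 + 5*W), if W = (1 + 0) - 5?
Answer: -98469/536 ≈ -183.71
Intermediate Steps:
y(B, a) = 1/(-1 + B)
W = -4 (W = 1 - 5 = -4)
N(V, Y) = 7 - (13 + V)/(8*(V + Y)) (N(V, Y) = 7 - (V + 13)/(8*(Y + V)) = 7 - (13 + V)/(8*(V + Y)))
N(22, y(4, 0))*(-7 + 5*W) = ((-13 + 55*22 + 56/(-1 + 4))/(8*(22 + 1/(-1 + 4))))*(-7 + 5*(-4)) = ((-13 + 1210 + 56/3)/(8*(22 + 1/3)))*(-7 - 20) = ((-13 + 1210 + 56*(1/3))/(8*(22 + 1/3)))*(-27) = ((-13 + 1210 + 56/3)/(8*(67/3)))*(-27) = ((1/8)*(3/67)*(3647/3))*(-27) = (3647/536)*(-27) = -98469/536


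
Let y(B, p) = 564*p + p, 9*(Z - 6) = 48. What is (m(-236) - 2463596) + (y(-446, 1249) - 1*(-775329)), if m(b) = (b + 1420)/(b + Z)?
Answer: -331131910/337 ≈ -9.8259e+5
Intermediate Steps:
Z = 34/3 (Z = 6 + (⅑)*48 = 6 + 16/3 = 34/3 ≈ 11.333)
m(b) = (1420 + b)/(34/3 + b) (m(b) = (b + 1420)/(b + 34/3) = (1420 + b)/(34/3 + b))
y(B, p) = 565*p
(m(-236) - 2463596) + (y(-446, 1249) - 1*(-775329)) = (3*(1420 - 236)/(34 + 3*(-236)) - 2463596) + (565*1249 - 1*(-775329)) = (3*1184/(34 - 708) - 2463596) + (705685 + 775329) = (3*1184/(-674) - 2463596) + 1481014 = (3*(-1/674)*1184 - 2463596) + 1481014 = (-1776/337 - 2463596) + 1481014 = -830233628/337 + 1481014 = -331131910/337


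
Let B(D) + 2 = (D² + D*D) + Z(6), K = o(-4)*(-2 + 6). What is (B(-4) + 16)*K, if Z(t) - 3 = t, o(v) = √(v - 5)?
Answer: 660*I ≈ 660.0*I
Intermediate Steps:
o(v) = √(-5 + v)
Z(t) = 3 + t
K = 12*I (K = √(-5 - 4)*(-2 + 6) = √(-9)*4 = (3*I)*4 = 12*I ≈ 12.0*I)
B(D) = 7 + 2*D² (B(D) = -2 + ((D² + D*D) + (3 + 6)) = -2 + ((D² + D²) + 9) = -2 + (2*D² + 9) = -2 + (9 + 2*D²) = 7 + 2*D²)
(B(-4) + 16)*K = ((7 + 2*(-4)²) + 16)*(12*I) = ((7 + 2*16) + 16)*(12*I) = ((7 + 32) + 16)*(12*I) = (39 + 16)*(12*I) = 55*(12*I) = 660*I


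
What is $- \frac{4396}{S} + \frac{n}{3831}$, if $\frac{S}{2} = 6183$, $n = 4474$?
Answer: $\frac{6414068}{7895691} \approx 0.81235$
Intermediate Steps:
$S = 12366$ ($S = 2 \cdot 6183 = 12366$)
$- \frac{4396}{S} + \frac{n}{3831} = - \frac{4396}{12366} + \frac{4474}{3831} = \left(-4396\right) \frac{1}{12366} + 4474 \cdot \frac{1}{3831} = - \frac{2198}{6183} + \frac{4474}{3831} = \frac{6414068}{7895691}$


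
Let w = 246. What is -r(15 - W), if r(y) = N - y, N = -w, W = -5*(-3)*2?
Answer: 231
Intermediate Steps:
W = 30 (W = 15*2 = 30)
N = -246 (N = -1*246 = -246)
r(y) = -246 - y
-r(15 - W) = -(-246 - (15 - 1*30)) = -(-246 - (15 - 30)) = -(-246 - 1*(-15)) = -(-246 + 15) = -1*(-231) = 231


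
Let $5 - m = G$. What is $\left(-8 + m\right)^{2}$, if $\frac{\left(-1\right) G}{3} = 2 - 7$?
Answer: $324$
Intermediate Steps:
$G = 15$ ($G = - 3 \left(2 - 7\right) = \left(-3\right) \left(-5\right) = 15$)
$m = -10$ ($m = 5 - 15 = -10$)
$\left(-8 + m\right)^{2} = \left(-8 - 10\right)^{2} = \left(-18\right)^{2} = 324$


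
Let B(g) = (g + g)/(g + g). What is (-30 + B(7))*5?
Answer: -145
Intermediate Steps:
B(g) = 1 (B(g) = (2*g)/((2*g)) = (2*g)*(1/(2*g)) = 1)
(-30 + B(7))*5 = (-30 + 1)*5 = -29*5 = -145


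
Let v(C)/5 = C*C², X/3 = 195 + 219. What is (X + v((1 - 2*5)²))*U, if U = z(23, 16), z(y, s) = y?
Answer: 61144281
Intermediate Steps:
X = 1242 (X = 3*(195 + 219) = 3*414 = 1242)
U = 23
v(C) = 5*C³ (v(C) = 5*(C*C²) = 5*C³)
(X + v((1 - 2*5)²))*U = (1242 + 5*((1 - 2*5)²)³)*23 = (1242 + 5*((1 - 10)²)³)*23 = (1242 + 5*((-9)²)³)*23 = (1242 + 5*81³)*23 = (1242 + 5*531441)*23 = (1242 + 2657205)*23 = 2658447*23 = 61144281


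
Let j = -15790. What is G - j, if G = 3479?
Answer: 19269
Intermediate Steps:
G - j = 3479 - 1*(-15790) = 3479 + 15790 = 19269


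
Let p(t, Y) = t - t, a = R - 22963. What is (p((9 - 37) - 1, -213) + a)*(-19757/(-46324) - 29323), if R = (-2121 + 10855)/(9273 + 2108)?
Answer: 354979008006308255/527213444 ≈ 6.7331e+8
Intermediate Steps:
R = 8734/11381 ≈ 0.76742
a = -261333169/11381 (a = 8734/11381 - 22963 = -261333169/11381 ≈ -22962.)
p(t, Y) = 0
(p((9 - 37) - 1, -213) + a)*(-19757/(-46324) - 29323) = (0 - 261333169/11381)*(-19757/(-46324) - 29323) = -261333169*(-19757*(-1/46324) - 29323)/11381 = -261333169*(19757/46324 - 29323)/11381 = -261333169/11381*(-1358338895/46324) = 354979008006308255/527213444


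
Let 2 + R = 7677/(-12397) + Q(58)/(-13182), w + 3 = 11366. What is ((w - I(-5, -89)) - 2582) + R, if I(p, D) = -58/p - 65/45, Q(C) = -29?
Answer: 21493194617449/2451258810 ≈ 8768.2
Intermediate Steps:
w = 11363 (w = -3 + 11366 = 11363)
I(p, D) = -13/9 - 58/p (I(p, D) = -58/p - 65*1/45 = -58/p - 13/9 = -13/9 - 58/p)
R = -427673209/163417254 (R = -2 + (7677/(-12397) - 29/(-13182)) = -2 + (7677*(-1/12397) - 29*(-1/13182)) = -2 + (-7677/12397 + 29/13182) = -2 - 100838701/163417254 = -427673209/163417254 ≈ -2.6171)
((w - I(-5, -89)) - 2582) + R = ((11363 - (-13/9 - 58/(-5))) - 2582) - 427673209/163417254 = ((11363 - (-13/9 - 58*(-⅕))) - 2582) - 427673209/163417254 = ((11363 - (-13/9 + 58/5)) - 2582) - 427673209/163417254 = ((11363 - 1*457/45) - 2582) - 427673209/163417254 = ((11363 - 457/45) - 2582) - 427673209/163417254 = (510878/45 - 2582) - 427673209/163417254 = 394688/45 - 427673209/163417254 = 21493194617449/2451258810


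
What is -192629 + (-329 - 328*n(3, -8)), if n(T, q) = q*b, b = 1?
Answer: -190334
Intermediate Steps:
n(T, q) = q (n(T, q) = q*1 = q)
-192629 + (-329 - 328*n(3, -8)) = -192629 + (-329 - 328*(-8)) = -192629 + (-329 + 2624) = -192629 + 2295 = -190334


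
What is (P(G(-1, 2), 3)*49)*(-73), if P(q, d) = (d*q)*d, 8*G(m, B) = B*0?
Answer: 0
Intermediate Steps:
G(m, B) = 0 (G(m, B) = (B*0)/8 = (⅛)*0 = 0)
P(q, d) = q*d²
(P(G(-1, 2), 3)*49)*(-73) = ((0*3²)*49)*(-73) = ((0*9)*49)*(-73) = (0*49)*(-73) = 0*(-73) = 0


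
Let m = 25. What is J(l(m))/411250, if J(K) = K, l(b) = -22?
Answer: -11/205625 ≈ -5.3495e-5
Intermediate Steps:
J(l(m))/411250 = -22/411250 = -22*1/411250 = -11/205625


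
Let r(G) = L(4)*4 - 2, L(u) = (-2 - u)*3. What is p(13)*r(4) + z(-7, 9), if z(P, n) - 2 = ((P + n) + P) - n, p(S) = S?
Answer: -974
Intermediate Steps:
L(u) = -6 - 3*u
r(G) = -74 (r(G) = (-6 - 3*4)*4 - 2 = (-6 - 12)*4 - 2 = -18*4 - 2 = -72 - 2 = -74)
z(P, n) = 2 + 2*P (z(P, n) = 2 + (((P + n) + P) - n) = 2 + ((n + 2*P) - n) = 2 + 2*P)
p(13)*r(4) + z(-7, 9) = 13*(-74) + (2 + 2*(-7)) = -962 + (2 - 14) = -962 - 12 = -974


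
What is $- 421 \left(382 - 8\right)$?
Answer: $-157454$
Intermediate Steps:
$- 421 \left(382 - 8\right) = \left(-421\right) 374 = -157454$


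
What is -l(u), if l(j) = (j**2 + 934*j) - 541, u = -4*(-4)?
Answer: -14659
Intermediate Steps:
u = 16
l(j) = -541 + j**2 + 934*j
-l(u) = -(-541 + 16**2 + 934*16) = -(-541 + 256 + 14944) = -1*14659 = -14659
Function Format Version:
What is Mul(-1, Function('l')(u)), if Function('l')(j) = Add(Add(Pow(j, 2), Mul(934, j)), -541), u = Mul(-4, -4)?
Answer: -14659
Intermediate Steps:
u = 16
Function('l')(j) = Add(-541, Pow(j, 2), Mul(934, j))
Mul(-1, Function('l')(u)) = Mul(-1, Add(-541, Pow(16, 2), Mul(934, 16))) = Mul(-1, Add(-541, 256, 14944)) = Mul(-1, 14659) = -14659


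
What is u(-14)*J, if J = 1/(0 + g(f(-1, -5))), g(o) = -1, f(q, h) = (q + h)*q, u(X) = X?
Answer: 14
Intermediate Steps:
f(q, h) = q*(h + q) (f(q, h) = (h + q)*q = q*(h + q))
J = -1 (J = 1/(0 - 1) = 1/(-1) = -1)
u(-14)*J = -14*(-1) = 14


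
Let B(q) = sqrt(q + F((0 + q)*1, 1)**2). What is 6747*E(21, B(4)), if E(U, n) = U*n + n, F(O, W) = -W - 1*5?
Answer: 296868*sqrt(10) ≈ 9.3878e+5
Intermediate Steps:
F(O, W) = -5 - W (F(O, W) = -W - 5 = -5 - W)
B(q) = sqrt(36 + q) (B(q) = sqrt(q + (-5 - 1*1)**2) = sqrt(q + (-5 - 1)**2) = sqrt(q + (-6)**2) = sqrt(q + 36) = sqrt(36 + q))
E(U, n) = n + U*n
6747*E(21, B(4)) = 6747*(sqrt(36 + 4)*(1 + 21)) = 6747*(sqrt(40)*22) = 6747*((2*sqrt(10))*22) = 6747*(44*sqrt(10)) = 296868*sqrt(10)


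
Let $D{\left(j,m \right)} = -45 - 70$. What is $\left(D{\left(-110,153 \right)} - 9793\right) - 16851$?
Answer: $-26759$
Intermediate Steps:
$D{\left(j,m \right)} = -115$
$\left(D{\left(-110,153 \right)} - 9793\right) - 16851 = \left(-115 - 9793\right) - 16851 = -9908 - 16851 = -26759$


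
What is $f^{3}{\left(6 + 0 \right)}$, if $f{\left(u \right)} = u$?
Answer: $216$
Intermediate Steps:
$f^{3}{\left(6 + 0 \right)} = \left(6 + 0\right)^{3} = 6^{3} = 216$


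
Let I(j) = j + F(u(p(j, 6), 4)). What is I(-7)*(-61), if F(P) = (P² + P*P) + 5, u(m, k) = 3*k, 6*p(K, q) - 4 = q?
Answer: -17446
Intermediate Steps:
p(K, q) = ⅔ + q/6
F(P) = 5 + 2*P² (F(P) = (P² + P²) + 5 = 2*P² + 5 = 5 + 2*P²)
I(j) = 293 + j (I(j) = j + (5 + 2*(3*4)²) = j + (5 + 2*12²) = j + (5 + 2*144) = j + (5 + 288) = j + 293 = 293 + j)
I(-7)*(-61) = (293 - 7)*(-61) = 286*(-61) = -17446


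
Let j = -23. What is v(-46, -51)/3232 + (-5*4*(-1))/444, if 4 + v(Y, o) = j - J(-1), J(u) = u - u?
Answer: 13163/358752 ≈ 0.036691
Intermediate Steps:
J(u) = 0
v(Y, o) = -27 (v(Y, o) = -4 + (-23 - 1*0) = -4 + (-23 + 0) = -4 - 23 = -27)
v(-46, -51)/3232 + (-5*4*(-1))/444 = -27/3232 + (-5*4*(-1))/444 = -27*1/3232 - 20*(-1)*(1/444) = -27/3232 + 20*(1/444) = -27/3232 + 5/111 = 13163/358752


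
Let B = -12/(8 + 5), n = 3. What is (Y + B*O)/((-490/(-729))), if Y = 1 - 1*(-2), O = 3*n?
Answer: -50301/6370 ≈ -7.8965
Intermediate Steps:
O = 9 (O = 3*3 = 9)
Y = 3 (Y = 1 + 2 = 3)
B = -12/13 ≈ -0.92308
(Y + B*O)/((-490/(-729))) = (3 - 12/13*9)/((-490/(-729))) = (3 - 108/13)/((-490*(-1/729))) = -69/(13*490/729) = -69/13*729/490 = -50301/6370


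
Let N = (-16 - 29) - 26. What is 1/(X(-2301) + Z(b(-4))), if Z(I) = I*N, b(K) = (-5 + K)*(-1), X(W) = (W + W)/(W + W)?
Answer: -1/638 ≈ -0.0015674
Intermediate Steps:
X(W) = 1 (X(W) = (2*W)/((2*W)) = (2*W)*(1/(2*W)) = 1)
N = -71 (N = -45 - 26 = -71)
b(K) = 5 - K
Z(I) = -71*I (Z(I) = I*(-71) = -71*I)
1/(X(-2301) + Z(b(-4))) = 1/(1 - 71*(5 - 1*(-4))) = 1/(1 - 71*(5 + 4)) = 1/(1 - 71*9) = 1/(1 - 639) = 1/(-638) = -1/638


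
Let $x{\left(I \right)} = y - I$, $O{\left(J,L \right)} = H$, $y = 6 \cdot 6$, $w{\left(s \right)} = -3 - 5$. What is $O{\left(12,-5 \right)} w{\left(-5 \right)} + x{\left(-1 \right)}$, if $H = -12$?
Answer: $133$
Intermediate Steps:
$w{\left(s \right)} = -8$
$y = 36$
$O{\left(J,L \right)} = -12$
$x{\left(I \right)} = 36 - I$
$O{\left(12,-5 \right)} w{\left(-5 \right)} + x{\left(-1 \right)} = \left(-12\right) \left(-8\right) + \left(36 - -1\right) = 96 + \left(36 + 1\right) = 96 + 37 = 133$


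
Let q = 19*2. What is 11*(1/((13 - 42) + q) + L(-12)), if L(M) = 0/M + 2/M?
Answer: -11/18 ≈ -0.61111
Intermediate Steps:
L(M) = 2/M (L(M) = 0 + 2/M = 2/M)
q = 38
11*(1/((13 - 42) + q) + L(-12)) = 11*(1/((13 - 42) + 38) + 2/(-12)) = 11*(1/(-29 + 38) + 2*(-1/12)) = 11*(1/9 - 1/6) = 11*(-1/18) = -11/18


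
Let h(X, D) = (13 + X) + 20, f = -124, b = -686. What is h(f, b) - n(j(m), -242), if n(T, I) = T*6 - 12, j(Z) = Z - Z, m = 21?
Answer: -79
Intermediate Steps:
h(X, D) = 33 + X
j(Z) = 0
n(T, I) = -12 + 6*T (n(T, I) = 6*T - 12 = -12 + 6*T)
h(f, b) - n(j(m), -242) = (33 - 124) - (-12 + 6*0) = -91 - (-12 + 0) = -91 - 1*(-12) = -91 + 12 = -79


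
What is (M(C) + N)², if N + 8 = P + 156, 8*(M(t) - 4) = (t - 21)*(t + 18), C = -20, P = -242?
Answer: 101761/16 ≈ 6360.1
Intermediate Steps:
M(t) = 4 + (-21 + t)*(18 + t)/8 (M(t) = 4 + ((t - 21)*(t + 18))/8 = 4 + ((-21 + t)*(18 + t))/8 = 4 + (-21 + t)*(18 + t)/8)
N = -94 (N = -8 + (-242 + 156) = -8 - 86 = -94)
(M(C) + N)² = ((-173/4 - 3/8*(-20) + (⅛)*(-20)²) - 94)² = ((-173/4 + 15/2 + (⅛)*400) - 94)² = ((-173/4 + 15/2 + 50) - 94)² = (57/4 - 94)² = (-319/4)² = 101761/16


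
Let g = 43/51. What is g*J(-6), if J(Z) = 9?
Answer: 129/17 ≈ 7.5882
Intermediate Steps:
g = 43/51 (g = 43*(1/51) = 43/51 ≈ 0.84314)
g*J(-6) = (43/51)*9 = 129/17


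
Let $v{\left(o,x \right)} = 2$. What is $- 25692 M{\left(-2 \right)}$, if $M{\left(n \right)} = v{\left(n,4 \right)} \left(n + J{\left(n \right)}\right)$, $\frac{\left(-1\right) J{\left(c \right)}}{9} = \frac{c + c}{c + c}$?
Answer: $565224$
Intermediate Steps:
$J{\left(c \right)} = -9$ ($J{\left(c \right)} = - 9 \frac{c + c}{c + c} = - 9 \frac{2 c}{2 c} = - 9 \cdot 2 c \frac{1}{2 c} = \left(-9\right) 1 = -9$)
$M{\left(n \right)} = -18 + 2 n$ ($M{\left(n \right)} = 2 \left(n - 9\right) = 2 \left(-9 + n\right) = -18 + 2 n$)
$- 25692 M{\left(-2 \right)} = - 25692 \left(-18 + 2 \left(-2\right)\right) = - 25692 \left(-18 - 4\right) = \left(-25692\right) \left(-22\right) = 565224$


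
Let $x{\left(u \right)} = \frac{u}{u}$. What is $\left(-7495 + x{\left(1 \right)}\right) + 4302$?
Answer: $-3192$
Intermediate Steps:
$x{\left(u \right)} = 1$
$\left(-7495 + x{\left(1 \right)}\right) + 4302 = \left(-7495 + 1\right) + 4302 = -7494 + 4302 = -3192$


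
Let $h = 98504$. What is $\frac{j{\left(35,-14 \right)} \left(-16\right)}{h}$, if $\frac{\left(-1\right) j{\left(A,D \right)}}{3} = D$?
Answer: $- \frac{12}{1759} \approx -0.0068221$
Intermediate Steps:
$j{\left(A,D \right)} = - 3 D$
$\frac{j{\left(35,-14 \right)} \left(-16\right)}{h} = \frac{\left(-3\right) \left(-14\right) \left(-16\right)}{98504} = 42 \left(-16\right) \frac{1}{98504} = \left(-672\right) \frac{1}{98504} = - \frac{12}{1759}$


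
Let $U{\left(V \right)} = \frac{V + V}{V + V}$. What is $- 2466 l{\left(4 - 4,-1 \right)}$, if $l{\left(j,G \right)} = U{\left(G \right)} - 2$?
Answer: $2466$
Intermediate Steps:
$U{\left(V \right)} = 1$ ($U{\left(V \right)} = \frac{2 V}{2 V} = 2 V \frac{1}{2 V} = 1$)
$l{\left(j,G \right)} = -1$ ($l{\left(j,G \right)} = 1 - 2 = -1$)
$- 2466 l{\left(4 - 4,-1 \right)} = \left(-2466\right) \left(-1\right) = 2466$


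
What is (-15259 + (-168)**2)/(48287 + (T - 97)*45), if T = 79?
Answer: 12965/47477 ≈ 0.27308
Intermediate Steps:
(-15259 + (-168)**2)/(48287 + (T - 97)*45) = (-15259 + (-168)**2)/(48287 + (79 - 97)*45) = (-15259 + 28224)/(48287 - 18*45) = 12965/(48287 - 810) = 12965/47477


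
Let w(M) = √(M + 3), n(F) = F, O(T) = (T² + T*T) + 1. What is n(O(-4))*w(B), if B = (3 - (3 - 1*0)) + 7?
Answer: 33*√10 ≈ 104.36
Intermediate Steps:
O(T) = 1 + 2*T² (O(T) = (T² + T²) + 1 = 2*T² + 1 = 1 + 2*T²)
B = 7 (B = (3 - (3 + 0)) + 7 = (3 - 1*3) + 7 = (3 - 3) + 7 = 0 + 7 = 7)
w(M) = √(3 + M)
n(O(-4))*w(B) = (1 + 2*(-4)²)*√(3 + 7) = (1 + 2*16)*√10 = (1 + 32)*√10 = 33*√10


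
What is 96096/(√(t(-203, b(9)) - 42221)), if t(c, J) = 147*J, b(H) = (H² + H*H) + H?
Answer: -48048*I*√4271/4271 ≈ -735.21*I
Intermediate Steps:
b(H) = H + 2*H² (b(H) = (H² + H²) + H = 2*H² + H = H + 2*H²)
96096/(√(t(-203, b(9)) - 42221)) = 96096/(√(147*(9*(1 + 2*9)) - 42221)) = 96096/(√(147*(9*(1 + 18)) - 42221)) = 96096/(√(147*(9*19) - 42221)) = 96096/(√(147*171 - 42221)) = 96096/(√(25137 - 42221)) = 96096/(√(-17084)) = 96096/((2*I*√4271)) = 96096*(-I*√4271/8542) = -48048*I*√4271/4271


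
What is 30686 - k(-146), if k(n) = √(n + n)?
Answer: 30686 - 2*I*√73 ≈ 30686.0 - 17.088*I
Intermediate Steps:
k(n) = √2*√n (k(n) = √(2*n) = √2*√n)
30686 - k(-146) = 30686 - √2*√(-146) = 30686 - √2*I*√146 = 30686 - 2*I*√73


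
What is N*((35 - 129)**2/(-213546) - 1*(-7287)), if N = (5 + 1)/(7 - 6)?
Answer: 1556100866/35591 ≈ 43722.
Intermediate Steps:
N = 6 (N = 6/1 = 6*1 = 6)
N*((35 - 129)**2/(-213546) - 1*(-7287)) = 6*((35 - 129)**2/(-213546) - 1*(-7287)) = 6*((-94)**2*(-1/213546) + 7287) = 6*(8836*(-1/213546) + 7287) = 6*(-4418/106773 + 7287) = 6*(778050433/106773) = 1556100866/35591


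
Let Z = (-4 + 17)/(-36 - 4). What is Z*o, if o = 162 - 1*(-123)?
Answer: -741/8 ≈ -92.625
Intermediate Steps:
Z = -13/40 (Z = 13/(-40) = 13*(-1/40) = -13/40 ≈ -0.32500)
o = 285 (o = 162 + 123 = 285)
Z*o = -13/40*285 = -741/8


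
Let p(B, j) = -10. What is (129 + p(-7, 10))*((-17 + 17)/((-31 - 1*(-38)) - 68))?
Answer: 0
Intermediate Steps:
(129 + p(-7, 10))*((-17 + 17)/((-31 - 1*(-38)) - 68)) = (129 - 10)*((-17 + 17)/((-31 - 1*(-38)) - 68)) = 119*(0/((-31 + 38) - 68)) = 119*(0/(7 - 68)) = 119*(0/(-61)) = 119*(0*(-1/61)) = 119*0 = 0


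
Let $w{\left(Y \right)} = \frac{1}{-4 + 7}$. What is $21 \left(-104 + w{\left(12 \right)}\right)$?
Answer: $-2177$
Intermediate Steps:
$w{\left(Y \right)} = \frac{1}{3}$
$21 \left(-104 + w{\left(12 \right)}\right) = 21 \left(-104 + \frac{1}{3}\right) = 21 \left(- \frac{311}{3}\right) = -2177$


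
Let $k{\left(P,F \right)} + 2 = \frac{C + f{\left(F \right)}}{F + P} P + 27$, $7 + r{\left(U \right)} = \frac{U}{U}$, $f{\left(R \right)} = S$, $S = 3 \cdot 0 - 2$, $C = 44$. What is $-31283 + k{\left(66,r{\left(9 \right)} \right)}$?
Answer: $- \frac{156059}{5} \approx -31212.0$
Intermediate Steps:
$S = -2$ ($S = 0 - 2 = -2$)
$f{\left(R \right)} = -2$
$r{\left(U \right)} = -6$ ($r{\left(U \right)} = -7 + \frac{U}{U} = -7 + 1 = -6$)
$k{\left(P,F \right)} = 25 + \frac{42 P}{F + P}$ ($k{\left(P,F \right)} = -2 + \left(\frac{44 - 2}{F + P} P + 27\right) = -2 + \left(\frac{42}{F + P} P + 27\right) = -2 + \left(\frac{42 P}{F + P} + 27\right) = -2 + \left(27 + \frac{42 P}{F + P}\right) = 25 + \frac{42 P}{F + P}$)
$-31283 + k{\left(66,r{\left(9 \right)} \right)} = -31283 + \frac{25 \left(-6\right) + 67 \cdot 66}{-6 + 66} = -31283 + \frac{-150 + 4422}{60} = -31283 + \frac{1}{60} \cdot 4272 = -31283 + \frac{356}{5} = - \frac{156059}{5}$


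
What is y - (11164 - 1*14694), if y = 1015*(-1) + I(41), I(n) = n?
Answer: 2556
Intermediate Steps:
y = -974 (y = 1015*(-1) + 41 = -1015 + 41 = -974)
y - (11164 - 1*14694) = -974 - (11164 - 1*14694) = -974 - (11164 - 14694) = -974 - 1*(-3530) = -974 + 3530 = 2556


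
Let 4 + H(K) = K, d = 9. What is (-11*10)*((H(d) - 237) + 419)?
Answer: -20570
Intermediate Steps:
H(K) = -4 + K
(-11*10)*((H(d) - 237) + 419) = (-11*10)*(((-4 + 9) - 237) + 419) = -110*((5 - 237) + 419) = -110*(-232 + 419) = -110*187 = -20570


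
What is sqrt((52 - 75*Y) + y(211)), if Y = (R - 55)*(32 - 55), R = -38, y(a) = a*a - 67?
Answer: I*sqrt(115919) ≈ 340.47*I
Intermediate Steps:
y(a) = -67 + a**2 (y(a) = a**2 - 67 = -67 + a**2)
Y = 2139 (Y = (-38 - 55)*(32 - 55) = -93*(-23) = 2139)
sqrt((52 - 75*Y) + y(211)) = sqrt((52 - 75*2139) + (-67 + 211**2)) = sqrt((52 - 160425) + (-67 + 44521)) = sqrt(-160373 + 44454) = sqrt(-115919) = I*sqrt(115919)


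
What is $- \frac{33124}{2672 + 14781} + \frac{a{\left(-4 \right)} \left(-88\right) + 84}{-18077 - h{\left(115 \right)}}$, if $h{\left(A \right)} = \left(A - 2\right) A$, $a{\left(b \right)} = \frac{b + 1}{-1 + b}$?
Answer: $- \frac{1287216827}{677874520} \approx -1.8989$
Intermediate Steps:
$a{\left(b \right)} = \frac{1 + b}{-1 + b}$
$h{\left(A \right)} = A \left(-2 + A\right)$ ($h{\left(A \right)} = \left(-2 + A\right) A = A \left(-2 + A\right)$)
$- \frac{33124}{2672 + 14781} + \frac{a{\left(-4 \right)} \left(-88\right) + 84}{-18077 - h{\left(115 \right)}} = - \frac{33124}{2672 + 14781} + \frac{\frac{1 - 4}{-1 - 4} \left(-88\right) + 84}{-18077 - 115 \left(-2 + 115\right)} = - \frac{33124}{17453} + \frac{\frac{1}{-5} \left(-3\right) \left(-88\right) + 84}{-18077 - 115 \cdot 113} = \left(-33124\right) \frac{1}{17453} + \frac{\left(- \frac{1}{5}\right) \left(-3\right) \left(-88\right) + 84}{-18077 - 12995} = - \frac{33124}{17453} + \frac{\frac{3}{5} \left(-88\right) + 84}{-18077 - 12995} = - \frac{33124}{17453} + \frac{- \frac{264}{5} + 84}{-31072} = - \frac{33124}{17453} + \frac{156}{5} \left(- \frac{1}{31072}\right) = - \frac{33124}{17453} - \frac{39}{38840} = - \frac{1287216827}{677874520}$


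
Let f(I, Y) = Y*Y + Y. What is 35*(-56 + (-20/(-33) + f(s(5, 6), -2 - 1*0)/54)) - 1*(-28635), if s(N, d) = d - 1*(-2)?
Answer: 7929160/297 ≈ 26698.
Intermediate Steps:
s(N, d) = 2 + d (s(N, d) = d + 2 = 2 + d)
f(I, Y) = Y + Y**2 (f(I, Y) = Y**2 + Y = Y + Y**2)
35*(-56 + (-20/(-33) + f(s(5, 6), -2 - 1*0)/54)) - 1*(-28635) = 35*(-56 + (-20/(-33) + ((-2 - 1*0)*(1 + (-2 - 1*0)))/54)) - 1*(-28635) = 35*(-56 + (-20*(-1/33) + ((-2 + 0)*(1 + (-2 + 0)))*(1/54))) + 28635 = 35*(-56 + (20/33 - 2*(1 - 2)*(1/54))) + 28635 = 35*(-56 + (20/33 - 2*(-1)*(1/54))) + 28635 = 35*(-56 + (20/33 + 2*(1/54))) + 28635 = 35*(-56 + (20/33 + 1/27)) + 28635 = 35*(-56 + 191/297) + 28635 = 35*(-16441/297) + 28635 = -575435/297 + 28635 = 7929160/297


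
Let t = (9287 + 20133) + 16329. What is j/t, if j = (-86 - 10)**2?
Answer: 9216/45749 ≈ 0.20145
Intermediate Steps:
j = 9216 (j = (-96)**2 = 9216)
t = 45749 (t = 29420 + 16329 = 45749)
j/t = 9216/45749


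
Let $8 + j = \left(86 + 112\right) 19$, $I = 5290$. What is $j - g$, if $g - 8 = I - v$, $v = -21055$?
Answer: $-22599$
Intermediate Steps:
$j = 3754$ ($j = -8 + \left(86 + 112\right) 19 = -8 + 198 \cdot 19 = -8 + 3762 = 3754$)
$g = 26353$ ($g = 8 + \left(5290 - -21055\right) = 8 + \left(5290 + 21055\right) = 8 + 26345 = 26353$)
$j - g = 3754 - 26353 = -22599$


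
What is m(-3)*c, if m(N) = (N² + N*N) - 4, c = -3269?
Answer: -45766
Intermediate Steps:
m(N) = -4 + 2*N² (m(N) = (N² + N²) - 4 = 2*N² - 4 = -4 + 2*N²)
m(-3)*c = (-4 + 2*(-3)²)*(-3269) = (-4 + 2*9)*(-3269) = (-4 + 18)*(-3269) = 14*(-3269) = -45766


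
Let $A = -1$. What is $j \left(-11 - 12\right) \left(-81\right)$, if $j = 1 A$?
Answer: $-1863$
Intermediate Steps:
$j = -1$ ($j = 1 \left(-1\right) = -1$)
$j \left(-11 - 12\right) \left(-81\right) = - (-11 - 12) \left(-81\right) = \left(-1\right) \left(-23\right) \left(-81\right) = 23 \left(-81\right) = -1863$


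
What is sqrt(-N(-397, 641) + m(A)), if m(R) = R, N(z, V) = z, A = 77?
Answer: sqrt(474) ≈ 21.772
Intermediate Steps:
sqrt(-N(-397, 641) + m(A)) = sqrt(-1*(-397) + 77) = sqrt(397 + 77) = sqrt(474)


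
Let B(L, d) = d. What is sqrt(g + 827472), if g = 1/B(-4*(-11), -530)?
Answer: sqrt(232436884270)/530 ≈ 909.66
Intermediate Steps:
g = -1/530 (g = 1/(-530) = -1/530 ≈ -0.0018868)
sqrt(g + 827472) = sqrt(-1/530 + 827472) = sqrt(438560159/530) = sqrt(232436884270)/530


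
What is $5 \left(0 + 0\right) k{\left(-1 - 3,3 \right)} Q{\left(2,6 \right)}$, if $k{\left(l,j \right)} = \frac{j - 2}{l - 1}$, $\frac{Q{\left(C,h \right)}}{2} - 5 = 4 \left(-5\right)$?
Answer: $0$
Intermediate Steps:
$Q{\left(C,h \right)} = -30$ ($Q{\left(C,h \right)} = 10 + 2 \cdot 4 \left(-5\right) = 10 + 2 \left(-20\right) = 10 - 40 = -30$)
$k{\left(l,j \right)} = \frac{-2 + j}{-1 + l}$
$5 \left(0 + 0\right) k{\left(-1 - 3,3 \right)} Q{\left(2,6 \right)} = 5 \left(0 + 0\right) \frac{-2 + 3}{-1 - 4} \left(-30\right) = 5 \cdot 0 \frac{1}{-1 - 4} \cdot 1 \left(-30\right) = 0 \frac{1}{-5} \cdot 1 \left(-30\right) = 0 \left(\left(- \frac{1}{5}\right) 1\right) \left(-30\right) = 0 \left(- \frac{1}{5}\right) \left(-30\right) = 0 \left(-30\right) = 0$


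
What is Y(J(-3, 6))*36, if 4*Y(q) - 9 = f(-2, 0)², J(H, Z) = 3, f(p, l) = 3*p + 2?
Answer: 225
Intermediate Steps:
f(p, l) = 2 + 3*p
Y(q) = 25/4 (Y(q) = 9/4 + (2 + 3*(-2))²/4 = 9/4 + (2 - 6)²/4 = 9/4 + (¼)*(-4)² = 9/4 + (¼)*16 = 9/4 + 4 = 25/4)
Y(J(-3, 6))*36 = (25/4)*36 = 225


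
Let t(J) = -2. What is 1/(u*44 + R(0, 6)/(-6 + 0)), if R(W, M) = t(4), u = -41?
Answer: -3/5411 ≈ -0.00055443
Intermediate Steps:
R(W, M) = -2
1/(u*44 + R(0, 6)/(-6 + 0)) = 1/(-41*44 - 2/(-6 + 0)) = 1/(-1804 - 2/(-6)) = 1/(-1804 - ⅙*(-2)) = 1/(-1804 + ⅓) = 1/(-5411/3) = -3/5411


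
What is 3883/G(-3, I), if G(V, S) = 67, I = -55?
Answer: 3883/67 ≈ 57.955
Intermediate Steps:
3883/G(-3, I) = 3883/67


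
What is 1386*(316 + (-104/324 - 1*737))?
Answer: -5255558/9 ≈ -5.8395e+5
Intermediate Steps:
1386*(316 + (-104/324 - 1*737)) = 1386*(316 + (-104*1/324 - 737)) = 1386*(316 + (-26/81 - 737)) = 1386*(316 - 59723/81) = 1386*(-34127/81) = -5255558/9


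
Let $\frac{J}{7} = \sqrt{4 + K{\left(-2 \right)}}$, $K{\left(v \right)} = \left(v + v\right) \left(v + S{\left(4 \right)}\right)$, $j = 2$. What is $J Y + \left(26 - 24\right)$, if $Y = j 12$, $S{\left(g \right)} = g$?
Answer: $2 + 336 i \approx 2.0 + 336.0 i$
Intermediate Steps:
$K{\left(v \right)} = 2 v \left(4 + v\right)$ ($K{\left(v \right)} = \left(v + v\right) \left(v + 4\right) = 2 v \left(4 + v\right)$)
$Y = 24$ ($Y = 2 \cdot 12 = 24$)
$J = 14 i$ ($J = 7 \sqrt{4 + 2 \left(-2\right) \left(4 - 2\right)} = 7 \sqrt{4 + 2 \left(-2\right) 2} = 7 \sqrt{4 - 8} = 7 \sqrt{-4} = 7 \cdot 2 i = 14 i \approx 14.0 i$)
$J Y + \left(26 - 24\right) = 14 i 24 + \left(26 - 24\right) = 336 i + 2 = 2 + 336 i$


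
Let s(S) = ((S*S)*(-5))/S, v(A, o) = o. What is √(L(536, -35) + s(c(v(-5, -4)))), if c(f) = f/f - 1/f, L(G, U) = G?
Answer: √2119/2 ≈ 23.016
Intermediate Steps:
c(f) = 1 - 1/f
s(S) = -5*S (s(S) = (S²*(-5))/S = (-5*S²)/S = -5*S)
√(L(536, -35) + s(c(v(-5, -4)))) = √(536 - 5*(-1 - 4)/(-4)) = √(536 - (-5)*(-5)/4) = √(536 - 5*5/4) = √(536 - 25/4) = √(2119/4) = √2119/2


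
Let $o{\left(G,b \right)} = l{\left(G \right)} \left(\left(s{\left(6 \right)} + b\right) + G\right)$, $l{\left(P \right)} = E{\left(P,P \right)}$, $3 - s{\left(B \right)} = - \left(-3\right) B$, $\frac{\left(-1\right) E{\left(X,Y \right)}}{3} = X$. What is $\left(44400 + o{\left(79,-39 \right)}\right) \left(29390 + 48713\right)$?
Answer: $3005012925$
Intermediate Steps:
$E{\left(X,Y \right)} = - 3 X$
$s{\left(B \right)} = 3 - 3 B$ ($s{\left(B \right)} = 3 - - \left(-3\right) B = 3 - 3 B$)
$l{\left(P \right)} = - 3 P$
$o{\left(G,b \right)} = - 3 G \left(-15 + G + b\right)$ ($o{\left(G,b \right)} = - 3 G \left(\left(\left(3 - 18\right) + b\right) + G\right) = - 3 G \left(\left(-15 + b\right) + G\right) = - 3 G \left(-15 + G + b\right)$)
$\left(44400 + o{\left(79,-39 \right)}\right) \left(29390 + 48713\right) = \left(44400 + 3 \cdot 79 \left(15 - 79 - -39\right)\right) \left(29390 + 48713\right) = \left(44400 + 3 \cdot 79 \left(15 - 79 + 39\right)\right) 78103 = \left(44400 + 3 \cdot 79 \left(-25\right)\right) 78103 = \left(44400 - 5925\right) 78103 = 38475 \cdot 78103 = 3005012925$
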